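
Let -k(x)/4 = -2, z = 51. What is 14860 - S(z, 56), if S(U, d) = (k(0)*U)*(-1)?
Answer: 15268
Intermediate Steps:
k(x) = 8 (k(x) = -4*(-2) = 8)
S(U, d) = -8*U (S(U, d) = (8*U)*(-1) = -8*U)
14860 - S(z, 56) = 14860 - (-8)*51 = 14860 - 1*(-408) = 14860 + 408 = 15268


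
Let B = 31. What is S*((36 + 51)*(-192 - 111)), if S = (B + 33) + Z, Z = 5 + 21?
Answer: -2372490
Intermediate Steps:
Z = 26
S = 90 (S = (31 + 33) + 26 = 64 + 26 = 90)
S*((36 + 51)*(-192 - 111)) = 90*((36 + 51)*(-192 - 111)) = 90*(87*(-303)) = 90*(-26361) = -2372490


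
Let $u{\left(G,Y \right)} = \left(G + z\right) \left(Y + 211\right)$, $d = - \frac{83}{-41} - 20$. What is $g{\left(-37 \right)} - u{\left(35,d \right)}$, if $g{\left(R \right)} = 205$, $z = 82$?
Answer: $- \frac{917533}{41} \approx -22379.0$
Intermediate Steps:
$d = - \frac{737}{41}$ ($d = \left(-83\right) \left(- \frac{1}{41}\right) - 20 = \frac{83}{41} - 20 = - \frac{737}{41} \approx -17.976$)
$u{\left(G,Y \right)} = \left(82 + G\right) \left(211 + Y\right)$ ($u{\left(G,Y \right)} = \left(G + 82\right) \left(Y + 211\right) = \left(82 + G\right) \left(211 + Y\right)$)
$g{\left(-37 \right)} - u{\left(35,d \right)} = 205 - \left(17302 + 82 \left(- \frac{737}{41}\right) + 211 \cdot 35 + 35 \left(- \frac{737}{41}\right)\right) = 205 - \left(17302 - 1474 + 7385 - \frac{25795}{41}\right) = 205 - \frac{925938}{41} = - \frac{917533}{41}$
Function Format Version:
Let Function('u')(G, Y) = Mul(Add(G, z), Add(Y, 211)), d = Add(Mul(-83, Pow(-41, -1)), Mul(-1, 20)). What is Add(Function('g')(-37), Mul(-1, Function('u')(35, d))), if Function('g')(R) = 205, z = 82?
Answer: Rational(-917533, 41) ≈ -22379.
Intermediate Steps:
d = Rational(-737, 41) (d = Add(Mul(-83, Rational(-1, 41)), -20) = Add(Rational(83, 41), -20) = Rational(-737, 41) ≈ -17.976)
Function('u')(G, Y) = Mul(Add(82, G), Add(211, Y)) (Function('u')(G, Y) = Mul(Add(G, 82), Add(Y, 211)) = Mul(Add(82, G), Add(211, Y)))
Add(Function('g')(-37), Mul(-1, Function('u')(35, d))) = Add(205, Mul(-1, Add(17302, Mul(82, Rational(-737, 41)), Mul(211, 35), Mul(35, Rational(-737, 41))))) = Add(205, Mul(-1, Add(17302, -1474, 7385, Rational(-25795, 41)))) = Add(205, Mul(-1, Rational(925938, 41))) = Add(205, Rational(-925938, 41)) = Rational(-917533, 41)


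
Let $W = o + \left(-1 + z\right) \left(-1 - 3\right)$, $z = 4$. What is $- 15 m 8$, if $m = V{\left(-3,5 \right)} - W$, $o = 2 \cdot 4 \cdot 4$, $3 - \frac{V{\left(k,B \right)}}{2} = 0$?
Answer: $1680$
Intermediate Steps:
$V{\left(k,B \right)} = 6$ ($V{\left(k,B \right)} = 6 - 0 = 6 + 0 = 6$)
$o = 32$ ($o = 8 \cdot 4 = 32$)
$W = 20$ ($W = 32 + \left(-1 + 4\right) \left(-1 - 3\right) = 32 + 3 \left(-4\right) = 32 - 12 = 20$)
$m = -14$ ($m = 6 - 20 = -14$)
$- 15 m 8 = \left(-15\right) \left(-14\right) 8 = 210 \cdot 8 = 1680$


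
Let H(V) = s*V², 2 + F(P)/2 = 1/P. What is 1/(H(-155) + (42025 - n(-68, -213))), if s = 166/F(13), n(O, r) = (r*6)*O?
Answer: -1/1081798 ≈ -9.2439e-7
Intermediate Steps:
n(O, r) = 6*O*r (n(O, r) = (6*r)*O = 6*O*r)
F(P) = -4 + 2/P
s = -1079/25 (s = 166/(-4 + 2/13) = 166/(-50/13) = 166*(-13/50) = -1079/25 ≈ -43.160)
H(V) = -1079*V²/25
1/(H(-155) + (42025 - n(-68, -213))) = 1/(-1079/25*(-155)² + (42025 - 6*(-68)*(-213))) = 1/(-1079/25*24025 + (42025 - 1*86904)) = 1/(-1036919 + (42025 - 86904)) = 1/(-1036919 - 44879) = 1/(-1081798) = -1/1081798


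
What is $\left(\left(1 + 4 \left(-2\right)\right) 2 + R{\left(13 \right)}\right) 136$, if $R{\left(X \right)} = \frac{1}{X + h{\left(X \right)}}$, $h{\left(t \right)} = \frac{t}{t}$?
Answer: $- \frac{13260}{7} \approx -1894.3$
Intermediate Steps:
$h{\left(t \right)} = 1$
$R{\left(X \right)} = \frac{1}{1 + X}$ ($R{\left(X \right)} = \frac{1}{X + 1} = \frac{1}{1 + X}$)
$\left(\left(1 + 4 \left(-2\right)\right) 2 + R{\left(13 \right)}\right) 136 = \left(\left(1 + 4 \left(-2\right)\right) 2 + \frac{1}{1 + 13}\right) 136 = \left(\left(1 - 8\right) 2 + \frac{1}{14}\right) 136 = \left(\left(-7\right) 2 + \frac{1}{14}\right) 136 = \left(-14 + \frac{1}{14}\right) 136 = \left(- \frac{195}{14}\right) 136 = - \frac{13260}{7}$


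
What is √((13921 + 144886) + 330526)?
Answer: √489333 ≈ 699.52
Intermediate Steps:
√((13921 + 144886) + 330526) = √(158807 + 330526) = √489333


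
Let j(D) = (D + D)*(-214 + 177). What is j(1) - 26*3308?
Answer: -86082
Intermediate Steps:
j(D) = -74*D (j(D) = (2*D)*(-37) = -74*D)
j(1) - 26*3308 = -74*1 - 26*3308 = -74 - 1*86008 = -74 - 86008 = -86082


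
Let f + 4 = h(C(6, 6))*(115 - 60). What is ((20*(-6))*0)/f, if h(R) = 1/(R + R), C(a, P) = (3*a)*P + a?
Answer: 0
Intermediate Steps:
C(a, P) = a + 3*P*a (C(a, P) = 3*P*a + a = a + 3*P*a)
h(R) = 1/(2*R)
f = -857/228 (f = -4 + (1/(2*((6*(1 + 3*6)))))*(115 - 60) = -4 + (1/(2*((6*(1 + 18)))))*55 = -4 + (1/(2*((6*19))))*55 = -4 + ((½)/114)*55 = -4 + ((½)*(1/114))*55 = -4 + (1/228)*55 = -4 + 55/228 = -857/228 ≈ -3.7588)
((20*(-6))*0)/f = ((20*(-6))*0)/(-857/228) = -120*0*(-228/857) = 0*(-228/857) = 0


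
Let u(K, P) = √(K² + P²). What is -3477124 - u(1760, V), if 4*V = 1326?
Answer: -3477124 - √12829969/2 ≈ -3.4789e+6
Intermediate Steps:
V = 663/2 (V = (¼)*1326 = 663/2 ≈ 331.50)
-3477124 - u(1760, V) = -3477124 - √(1760² + (663/2)²) = -3477124 - √(3097600 + 439569/4) = -3477124 - √(12829969/4) = -3477124 - √12829969/2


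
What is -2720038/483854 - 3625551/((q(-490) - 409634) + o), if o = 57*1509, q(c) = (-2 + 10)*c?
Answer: 22718773342/4170579553 ≈ 5.4474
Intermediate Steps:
q(c) = 8*c
o = 86013
-2720038/483854 - 3625551/((q(-490) - 409634) + o) = -2720038/483854 - 3625551/((8*(-490) - 409634) + 86013) = -2720038*1/483854 - 3625551/((-3920 - 409634) + 86013) = -1360019/241927 - 3625551/(-413554 + 86013) = -1360019/241927 - 3625551/(-327541) = -1360019/241927 - 3625551*(-1/327541) = -1360019/241927 + 3625551/327541 = 22718773342/4170579553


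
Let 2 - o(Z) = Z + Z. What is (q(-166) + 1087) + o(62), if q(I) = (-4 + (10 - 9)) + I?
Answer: 796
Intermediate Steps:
q(I) = -3 + I (q(I) = (-4 + 1) + I = -3 + I)
o(Z) = 2 - 2*Z (o(Z) = 2 - (Z + Z) = 2 - 2*Z)
(q(-166) + 1087) + o(62) = ((-3 - 166) + 1087) + (2 - 2*62) = (-169 + 1087) + (2 - 124) = 918 - 122 = 796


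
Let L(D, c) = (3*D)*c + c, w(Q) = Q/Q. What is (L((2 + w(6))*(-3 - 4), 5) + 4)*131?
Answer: -40086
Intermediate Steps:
w(Q) = 1
L(D, c) = c + 3*D*c (L(D, c) = 3*D*c + c = c + 3*D*c)
(L((2 + w(6))*(-3 - 4), 5) + 4)*131 = (5*(1 + 3*((2 + 1)*(-3 - 4))) + 4)*131 = (5*(1 + 3*(3*(-7))) + 4)*131 = (5*(1 + 3*(-21)) + 4)*131 = (5*(1 - 63) + 4)*131 = (5*(-62) + 4)*131 = (-310 + 4)*131 = -306*131 = -40086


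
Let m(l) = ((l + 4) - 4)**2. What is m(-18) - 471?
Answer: -147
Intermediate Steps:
m(l) = l**2 (m(l) = ((4 + l) - 4)**2 = l**2)
m(-18) - 471 = (-18)**2 - 471 = 324 - 471 = -147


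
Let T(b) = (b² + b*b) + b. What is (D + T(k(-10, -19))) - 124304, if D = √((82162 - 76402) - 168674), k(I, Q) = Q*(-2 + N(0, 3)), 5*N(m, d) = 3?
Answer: -3071557/25 + I*√162914 ≈ -1.2286e+5 + 403.63*I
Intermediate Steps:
N(m, d) = ⅗ (N(m, d) = (⅕)*3 = ⅗)
k(I, Q) = -7*Q/5 (k(I, Q) = Q*(-2 + ⅗) = Q*(-7/5) = -7*Q/5)
D = I*√162914 (D = √(5760 - 168674) = √(-162914) = I*√162914 ≈ 403.63*I)
T(b) = b + 2*b² (T(b) = (b² + b²) + b = 2*b² + b = b + 2*b²)
(D + T(k(-10, -19))) - 124304 = (I*√162914 + (-7/5*(-19))*(1 + 2*(-7/5*(-19)))) - 124304 = (I*√162914 + 133*(1 + 2*(133/5))/5) - 124304 = (I*√162914 + 133*(1 + 266/5)/5) - 124304 = (I*√162914 + (133/5)*(271/5)) - 124304 = (I*√162914 + 36043/25) - 124304 = (36043/25 + I*√162914) - 124304 = -3071557/25 + I*√162914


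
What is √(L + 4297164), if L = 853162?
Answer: √5150326 ≈ 2269.4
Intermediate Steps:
√(L + 4297164) = √(853162 + 4297164) = √5150326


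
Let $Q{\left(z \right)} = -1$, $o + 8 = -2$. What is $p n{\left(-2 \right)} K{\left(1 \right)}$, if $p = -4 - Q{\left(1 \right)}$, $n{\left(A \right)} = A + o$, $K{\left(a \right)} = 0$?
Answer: $0$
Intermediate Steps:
$o = -10$ ($o = -8 - 2 = -10$)
$n{\left(A \right)} = -10 + A$ ($n{\left(A \right)} = A - 10 = -10 + A$)
$p = -3$ ($p = -4 - -1 = -4 + 1 = -3$)
$p n{\left(-2 \right)} K{\left(1 \right)} = - 3 \left(-10 - 2\right) 0 = \left(-3\right) \left(-12\right) 0 = 36 \cdot 0 = 0$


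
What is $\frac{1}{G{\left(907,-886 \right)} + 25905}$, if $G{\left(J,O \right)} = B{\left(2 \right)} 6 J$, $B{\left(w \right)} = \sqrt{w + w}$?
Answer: $\frac{1}{36789} \approx 2.7182 \cdot 10^{-5}$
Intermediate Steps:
$B{\left(w \right)} = \sqrt{2} \sqrt{w}$ ($B{\left(w \right)} = \sqrt{2 w} = \sqrt{2} \sqrt{w}$)
$G{\left(J,O \right)} = 12 J$ ($G{\left(J,O \right)} = \sqrt{2} \sqrt{2} \cdot 6 J = 2 \cdot 6 J = 12 J$)
$\frac{1}{G{\left(907,-886 \right)} + 25905} = \frac{1}{12 \cdot 907 + 25905} = \frac{1}{10884 + 25905} = \frac{1}{36789}$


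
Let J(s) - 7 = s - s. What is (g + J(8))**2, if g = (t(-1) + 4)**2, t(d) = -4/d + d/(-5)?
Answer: 3444736/625 ≈ 5511.6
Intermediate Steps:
t(d) = -4/d - d/5 (t(d) = -4/d + d*(-1/5) = -4/d - d/5)
J(s) = 7 (J(s) = 7 + (s - s) = 7 + 0 = 7)
g = 1681/25 (g = ((-4/(-1) - 1/5*(-1)) + 4)**2 = ((-4*(-1) + 1/5) + 4)**2 = ((4 + 1/5) + 4)**2 = (21/5 + 4)**2 = (41/5)**2 = 1681/25 ≈ 67.240)
(g + J(8))**2 = (1681/25 + 7)**2 = (1856/25)**2 = 3444736/625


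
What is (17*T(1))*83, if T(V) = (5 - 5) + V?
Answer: 1411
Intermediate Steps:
T(V) = V (T(V) = 0 + V = V)
(17*T(1))*83 = (17*1)*83 = 17*83 = 1411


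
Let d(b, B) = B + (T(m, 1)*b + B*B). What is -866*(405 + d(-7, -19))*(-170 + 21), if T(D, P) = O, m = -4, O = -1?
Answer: 97291636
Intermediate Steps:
T(D, P) = -1
d(b, B) = B + B**2 - b (d(b, B) = B + (-b + B*B) = B + (-b + B**2) = B + (B**2 - b) = B + B**2 - b)
-866*(405 + d(-7, -19))*(-170 + 21) = -866*(405 + (-19 + (-19)**2 - 1*(-7)))*(-170 + 21) = -866*(405 + (-19 + 361 + 7))*(-149) = -866*(405 + 349)*(-149) = -652964*(-149) = -866*(-112346) = 97291636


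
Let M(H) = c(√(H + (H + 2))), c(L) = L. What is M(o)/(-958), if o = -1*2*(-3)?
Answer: -√14/958 ≈ -0.0039057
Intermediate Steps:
o = 6 (o = -2*(-3) = 6)
M(H) = √(2 + 2*H) (M(H) = √(H + (H + 2)) = √(H + (2 + H)) = √(2 + 2*H))
M(o)/(-958) = √(2 + 2*6)/(-958) = √(2 + 12)*(-1/958) = √14*(-1/958) = -√14/958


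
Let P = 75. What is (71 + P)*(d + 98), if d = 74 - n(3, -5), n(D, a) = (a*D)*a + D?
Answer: 13724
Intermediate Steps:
n(D, a) = D + D*a² (n(D, a) = (D*a)*a + D = D*a² + D = D + D*a²)
d = -4 (d = 74 - 3*(1 + (-5)²) = 74 - 3*(1 + 25) = 74 - 3*26 = 74 - 1*78 = 74 - 78 = -4)
(71 + P)*(d + 98) = (71 + 75)*(-4 + 98) = 146*94 = 13724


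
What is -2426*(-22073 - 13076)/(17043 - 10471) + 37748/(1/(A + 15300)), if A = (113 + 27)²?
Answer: 4329036122937/3286 ≈ 1.3174e+9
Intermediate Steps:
A = 19600 (A = 140² = 19600)
-2426*(-22073 - 13076)/(17043 - 10471) + 37748/(1/(A + 15300)) = -2426*(-22073 - 13076)/(17043 - 10471) + 37748/(1/(19600 + 15300)) = -2426/(6572/(-35149)) + 37748/(1/34900) = -2426/(6572*(-1/35149)) + 37748/(1/34900) = -2426/(-6572/35149) + 37748*34900 = -2426*(-35149/6572) + 1317405200 = 42635737/3286 + 1317405200 = 4329036122937/3286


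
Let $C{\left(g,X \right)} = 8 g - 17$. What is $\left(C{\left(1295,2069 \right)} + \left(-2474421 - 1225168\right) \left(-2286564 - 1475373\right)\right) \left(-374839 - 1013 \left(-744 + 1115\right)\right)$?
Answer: $-10447429030616304232$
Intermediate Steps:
$C{\left(g,X \right)} = -17 + 8 g$
$\left(C{\left(1295,2069 \right)} + \left(-2474421 - 1225168\right) \left(-2286564 - 1475373\right)\right) \left(-374839 - 1013 \left(-744 + 1115\right)\right) = \left(\left(-17 + 8 \cdot 1295\right) + \left(-2474421 - 1225168\right) \left(-2286564 - 1475373\right)\right) \left(-374839 - 1013 \left(-744 + 1115\right)\right) = \left(\left(-17 + 10360\right) - -13917620743893\right) \left(-374839 - 375823\right) = \left(10343 + 13917620743893\right) \left(-374839 - 375823\right) = 13917620754236 \left(-750662\right) = -10447429030616304232$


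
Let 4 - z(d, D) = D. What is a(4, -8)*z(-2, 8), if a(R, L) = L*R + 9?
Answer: 92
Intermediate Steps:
z(d, D) = 4 - D
a(R, L) = 9 + L*R
a(4, -8)*z(-2, 8) = (9 - 8*4)*(4 - 1*8) = (9 - 32)*(4 - 8) = -23*(-4) = 92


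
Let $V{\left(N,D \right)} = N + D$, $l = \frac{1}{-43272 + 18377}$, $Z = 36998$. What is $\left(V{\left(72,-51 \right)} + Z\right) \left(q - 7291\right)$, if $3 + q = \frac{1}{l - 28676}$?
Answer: $- \frac{192761877154890311}{713889021} \approx -2.7002 \cdot 10^{8}$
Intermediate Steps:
$l = - \frac{1}{24895}$ ($l = \frac{1}{-24895} = - \frac{1}{24895} \approx -4.0169 \cdot 10^{-5}$)
$V{\left(N,D \right)} = D + N$
$q = - \frac{2141691958}{713889021}$ ($q = -3 + \frac{1}{- \frac{1}{24895} - 28676} = -3 + \frac{1}{- \frac{713889021}{24895}} = -3 - \frac{24895}{713889021} = - \frac{2141691958}{713889021} \approx -3.0$)
$\left(V{\left(72,-51 \right)} + Z\right) \left(q - 7291\right) = \left(\left(-51 + 72\right) + 36998\right) \left(- \frac{2141691958}{713889021} - 7291\right) = \left(21 + 36998\right) \left(- \frac{5207106544069}{713889021}\right) = 37019 \left(- \frac{5207106544069}{713889021}\right) = - \frac{192761877154890311}{713889021}$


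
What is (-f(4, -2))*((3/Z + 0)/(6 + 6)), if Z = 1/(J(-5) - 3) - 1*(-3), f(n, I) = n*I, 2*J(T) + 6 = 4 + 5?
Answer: 6/7 ≈ 0.85714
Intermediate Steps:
J(T) = 3/2 (J(T) = -3 + (4 + 5)/2 = -3 + (½)*9 = -3 + 9/2 = 3/2)
f(n, I) = I*n
Z = 7/3 (Z = 1/(3/2 - 3) - 1*(-3) = 1/(-3/2) + 3 = -⅔ + 3 = 7/3 ≈ 2.3333)
(-f(4, -2))*((3/Z + 0)/(6 + 6)) = (-(-2)*4)*((3/(7/3) + 0)/(6 + 6)) = (-1*(-8))*((3*(3/7) + 0)/12) = 8*((9/7 + 0)*(1/12)) = 8*((9/7)*(1/12)) = 8*(3/28) = 6/7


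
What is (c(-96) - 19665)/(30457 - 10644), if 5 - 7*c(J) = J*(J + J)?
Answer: -156082/138691 ≈ -1.1254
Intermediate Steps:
c(J) = 5/7 - 2*J**2/7 (c(J) = 5/7 - J*(J + J)/7 = 5/7 - J*2*J/7 = 5/7 - 2*J**2/7)
(c(-96) - 19665)/(30457 - 10644) = ((5/7 - 2/7*(-96)**2) - 19665)/(30457 - 10644) = ((5/7 - 2/7*9216) - 19665)/19813 = ((5/7 - 18432/7) - 19665)*(1/19813) = (-18427/7 - 19665)*(1/19813) = -156082/7*1/19813 = -156082/138691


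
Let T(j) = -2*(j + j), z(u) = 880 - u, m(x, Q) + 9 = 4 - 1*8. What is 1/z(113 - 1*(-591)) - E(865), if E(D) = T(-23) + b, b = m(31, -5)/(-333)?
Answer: -5393891/58608 ≈ -92.033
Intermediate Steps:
m(x, Q) = -13 (m(x, Q) = -9 + (4 - 1*8) = -9 + (4 - 8) = -9 - 4 = -13)
b = 13/333 (b = -13/(-333) = -13*(-1/333) = 13/333 ≈ 0.039039)
T(j) = -4*j
E(D) = 30649/333 (E(D) = -4*(-23) + 13/333 = 92 + 13/333 = 30649/333)
1/z(113 - 1*(-591)) - E(865) = 1/(880 - (113 - 1*(-591))) - 1*30649/333 = 1/(880 - (113 + 591)) - 30649/333 = 1/(880 - 1*704) - 30649/333 = 1/(880 - 704) - 30649/333 = 1/176 - 30649/333 = -5393891/58608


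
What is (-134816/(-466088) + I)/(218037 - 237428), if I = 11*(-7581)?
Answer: 4858426199/1129739051 ≈ 4.3005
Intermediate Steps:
I = -83391
(-134816/(-466088) + I)/(218037 - 237428) = (-134816/(-466088) - 83391)/(218037 - 237428) = (-134816*(-1/466088) - 83391)/(-19391) = (16852/58261 - 83391)*(-1/19391) = -4858426199/58261*(-1/19391) = 4858426199/1129739051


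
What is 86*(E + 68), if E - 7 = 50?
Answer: 10750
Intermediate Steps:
E = 57 (E = 7 + 50 = 57)
86*(E + 68) = 86*(57 + 68) = 86*125 = 10750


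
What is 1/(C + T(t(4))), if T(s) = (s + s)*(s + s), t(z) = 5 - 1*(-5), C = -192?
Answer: 1/208 ≈ 0.0048077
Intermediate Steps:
t(z) = 10 (t(z) = 5 + 5 = 10)
T(s) = 4*s² (T(s) = (2*s)*(2*s) = 4*s²)
1/(C + T(t(4))) = 1/(-192 + 4*10²) = 1/(-192 + 4*100) = 1/(-192 + 400) = 1/208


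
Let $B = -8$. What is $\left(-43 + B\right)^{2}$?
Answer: $2601$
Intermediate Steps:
$\left(-43 + B\right)^{2} = \left(-43 - 8\right)^{2} = \left(-51\right)^{2} = 2601$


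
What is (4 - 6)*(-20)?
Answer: 40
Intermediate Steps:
(4 - 6)*(-20) = -2*(-20) = 40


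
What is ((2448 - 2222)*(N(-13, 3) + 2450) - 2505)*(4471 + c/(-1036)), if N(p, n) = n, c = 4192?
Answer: 91212071499/37 ≈ 2.4652e+9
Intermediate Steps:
((2448 - 2222)*(N(-13, 3) + 2450) - 2505)*(4471 + c/(-1036)) = ((2448 - 2222)*(3 + 2450) - 2505)*(4471 + 4192/(-1036)) = (226*2453 - 2505)*(4471 + 4192*(-1/1036)) = (554378 - 2505)*(4471 - 1048/259) = 551873*(1156941/259) = 91212071499/37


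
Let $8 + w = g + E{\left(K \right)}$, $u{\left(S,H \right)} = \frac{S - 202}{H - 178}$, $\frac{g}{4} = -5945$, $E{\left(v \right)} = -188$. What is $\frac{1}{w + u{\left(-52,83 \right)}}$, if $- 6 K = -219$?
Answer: $- \frac{95}{2277466} \approx -4.1713 \cdot 10^{-5}$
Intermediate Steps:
$K = \frac{73}{2}$ ($K = \left(- \frac{1}{6}\right) \left(-219\right) = \frac{73}{2} \approx 36.5$)
$g = -23780$ ($g = 4 \left(-5945\right) = -23780$)
$u{\left(S,H \right)} = \frac{-202 + S}{-178 + H}$
$w = -23976$ ($w = -8 - 23968 = -23976$)
$\frac{1}{w + u{\left(-52,83 \right)}} = \frac{1}{-23976 + \frac{-202 - 52}{-178 + 83}} = \frac{1}{-23976 + \frac{1}{-95} \left(-254\right)} = \frac{1}{-23976 - - \frac{254}{95}} = \frac{1}{-23976 + \frac{254}{95}} = \frac{1}{- \frac{2277466}{95}} = - \frac{95}{2277466}$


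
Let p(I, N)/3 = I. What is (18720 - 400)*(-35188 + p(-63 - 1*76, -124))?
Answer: -652283600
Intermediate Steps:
p(I, N) = 3*I
(18720 - 400)*(-35188 + p(-63 - 1*76, -124)) = (18720 - 400)*(-35188 + 3*(-63 - 1*76)) = 18320*(-35188 + 3*(-63 - 76)) = 18320*(-35188 + 3*(-139)) = 18320*(-35188 - 417) = 18320*(-35605) = -652283600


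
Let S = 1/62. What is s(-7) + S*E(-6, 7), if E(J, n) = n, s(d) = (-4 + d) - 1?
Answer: -737/62 ≈ -11.887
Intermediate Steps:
s(d) = -5 + d
S = 1/62 ≈ 0.016129
s(-7) + S*E(-6, 7) = (-5 - 7) + (1/62)*7 = -12 + 7/62 = -737/62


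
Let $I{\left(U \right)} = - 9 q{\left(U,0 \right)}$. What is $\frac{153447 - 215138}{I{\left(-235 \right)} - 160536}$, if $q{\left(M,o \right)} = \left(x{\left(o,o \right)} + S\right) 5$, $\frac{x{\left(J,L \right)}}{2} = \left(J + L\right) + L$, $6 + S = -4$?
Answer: $\frac{61691}{160086} \approx 0.38536$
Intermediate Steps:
$S = -10$ ($S = -6 - 4 = -10$)
$x{\left(J,L \right)} = 2 J + 4 L$ ($x{\left(J,L \right)} = 2 \left(\left(J + L\right) + L\right) = 2 \left(J + 2 L\right) = 2 J + 4 L$)
$q{\left(M,o \right)} = -50 + 30 o$ ($q{\left(M,o \right)} = \left(\left(2 o + 4 o\right) - 10\right) 5 = \left(6 o - 10\right) 5 = \left(-10 + 6 o\right) 5 = -50 + 30 o$)
$I{\left(U \right)} = 450$ ($I{\left(U \right)} = - 9 \left(-50 + 30 \cdot 0\right) = - 9 \left(-50 + 0\right) = \left(-9\right) \left(-50\right) = 450$)
$\frac{153447 - 215138}{I{\left(-235 \right)} - 160536} = \frac{153447 - 215138}{450 - 160536} = - \frac{61691}{-160086} = \left(-61691\right) \left(- \frac{1}{160086}\right) = \frac{61691}{160086}$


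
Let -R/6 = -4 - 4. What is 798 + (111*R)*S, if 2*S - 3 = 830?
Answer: 2219910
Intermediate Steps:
R = 48 (R = -6*(-4 - 4) = -6*(-8) = 48)
S = 833/2 (S = 3/2 + (½)*830 = 3/2 + 415 = 833/2 ≈ 416.50)
798 + (111*R)*S = 798 + (111*48)*(833/2) = 798 + 5328*(833/2) = 798 + 2219112 = 2219910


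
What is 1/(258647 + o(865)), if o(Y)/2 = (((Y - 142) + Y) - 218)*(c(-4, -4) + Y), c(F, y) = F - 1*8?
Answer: 1/2595867 ≈ 3.8523e-7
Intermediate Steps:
c(F, y) = -8 + F (c(F, y) = F - 8 = -8 + F)
o(Y) = 2*(-360 + 2*Y)*(-12 + Y) (o(Y) = 2*((((Y - 142) + Y) - 218)*((-8 - 4) + Y)) = 2*((((-142 + Y) + Y) - 218)*(-12 + Y)) = 2*(((-142 + 2*Y) - 218)*(-12 + Y)) = 2*((-360 + 2*Y)*(-12 + Y)) = 2*(-360 + 2*Y)*(-12 + Y))
1/(258647 + o(865)) = 1/(258647 + (8640 - 768*865 + 4*865²)) = 1/(258647 + (8640 - 664320 + 4*748225)) = 1/(258647 + (8640 - 664320 + 2992900)) = 1/(258647 + 2337220) = 1/2595867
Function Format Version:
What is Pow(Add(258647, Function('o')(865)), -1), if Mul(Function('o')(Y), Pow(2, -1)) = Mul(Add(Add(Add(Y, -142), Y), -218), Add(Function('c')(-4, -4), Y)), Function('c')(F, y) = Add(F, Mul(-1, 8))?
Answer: Rational(1, 2595867) ≈ 3.8523e-7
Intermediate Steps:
Function('c')(F, y) = Add(-8, F) (Function('c')(F, y) = Add(F, -8) = Add(-8, F))
Function('o')(Y) = Mul(2, Add(-360, Mul(2, Y)), Add(-12, Y)) (Function('o')(Y) = Mul(2, Mul(Add(Add(Add(Y, -142), Y), -218), Add(Add(-8, -4), Y))) = Mul(2, Mul(Add(Add(Add(-142, Y), Y), -218), Add(-12, Y))) = Mul(2, Mul(Add(Add(-142, Mul(2, Y)), -218), Add(-12, Y))) = Mul(2, Mul(Add(-360, Mul(2, Y)), Add(-12, Y))) = Mul(2, Add(-360, Mul(2, Y)), Add(-12, Y)))
Pow(Add(258647, Function('o')(865)), -1) = Pow(Add(258647, Add(8640, Mul(-768, 865), Mul(4, Pow(865, 2)))), -1) = Pow(Add(258647, Add(8640, -664320, Mul(4, 748225))), -1) = Pow(Add(258647, Add(8640, -664320, 2992900)), -1) = Pow(Add(258647, 2337220), -1) = Pow(2595867, -1) = Rational(1, 2595867)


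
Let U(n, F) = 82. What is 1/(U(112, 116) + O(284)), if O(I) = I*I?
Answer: 1/80738 ≈ 1.2386e-5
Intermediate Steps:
O(I) = I**2
1/(U(112, 116) + O(284)) = 1/(82 + 284**2) = 1/(82 + 80656) = 1/80738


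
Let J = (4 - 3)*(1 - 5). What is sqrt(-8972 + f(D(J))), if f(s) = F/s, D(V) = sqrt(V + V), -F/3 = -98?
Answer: sqrt(-35888 - 294*I*sqrt(2))/2 ≈ 0.54868 - 94.722*I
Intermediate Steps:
F = 294 (F = -3*(-98) = 294)
J = -4 (J = 1*(-4) = -4)
D(V) = sqrt(2)*sqrt(V) (D(V) = sqrt(2*V) = sqrt(2)*sqrt(V))
f(s) = 294/s
sqrt(-8972 + f(D(J))) = sqrt(-8972 + 294/((sqrt(2)*sqrt(-4)))) = sqrt(-8972 + 294/((sqrt(2)*(2*I)))) = sqrt(-8972 + 294/((2*I*sqrt(2)))) = sqrt(-8972 + 294*(-I*sqrt(2)/4)) = sqrt(-8972 - 147*I*sqrt(2)/2)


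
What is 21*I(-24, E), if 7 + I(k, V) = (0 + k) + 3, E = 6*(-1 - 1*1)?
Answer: -588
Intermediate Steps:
E = -12 (E = 6*(-1 - 1) = 6*(-2) = -12)
I(k, V) = -4 + k (I(k, V) = -7 + ((0 + k) + 3) = -7 + (k + 3) = -7 + (3 + k) = -4 + k)
21*I(-24, E) = 21*(-4 - 24) = 21*(-28) = -588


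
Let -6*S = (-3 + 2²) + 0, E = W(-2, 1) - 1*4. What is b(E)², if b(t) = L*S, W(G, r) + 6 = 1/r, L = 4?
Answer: 4/9 ≈ 0.44444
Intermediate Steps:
W(G, r) = -6 + 1/r
E = -9 (E = (-6 + 1/1) - 1*4 = (-6 + 1) - 4 = -5 - 4 = -9)
S = -⅙ (S = -((-3 + 2²) + 0)/6 = -((-3 + 4) + 0)/6 = -(1 + 0)/6 = -⅙*1 = -⅙ ≈ -0.16667)
b(t) = -⅔ (b(t) = 4*(-⅙) = -⅔)
b(E)² = (-⅔)² = 4/9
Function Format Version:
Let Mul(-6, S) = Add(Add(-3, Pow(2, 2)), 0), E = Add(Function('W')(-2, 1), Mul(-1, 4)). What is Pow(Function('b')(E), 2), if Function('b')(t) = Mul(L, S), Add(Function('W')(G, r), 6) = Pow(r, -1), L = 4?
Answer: Rational(4, 9) ≈ 0.44444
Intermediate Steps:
Function('W')(G, r) = Add(-6, Pow(r, -1))
E = -9 (E = Add(Add(-6, Pow(1, -1)), Mul(-1, 4)) = Add(Add(-6, 1), -4) = Add(-5, -4) = -9)
S = Rational(-1, 6) (S = Mul(Rational(-1, 6), Add(Add(-3, Pow(2, 2)), 0)) = Mul(Rational(-1, 6), Add(Add(-3, 4), 0)) = Mul(Rational(-1, 6), Add(1, 0)) = Mul(Rational(-1, 6), 1) = Rational(-1, 6) ≈ -0.16667)
Function('b')(t) = Rational(-2, 3) (Function('b')(t) = Mul(4, Rational(-1, 6)) = Rational(-2, 3))
Pow(Function('b')(E), 2) = Pow(Rational(-2, 3), 2) = Rational(4, 9)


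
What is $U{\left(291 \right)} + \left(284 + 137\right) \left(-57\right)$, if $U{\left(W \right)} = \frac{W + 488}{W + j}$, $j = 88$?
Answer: $- \frac{9094084}{379} \approx -23995.0$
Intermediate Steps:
$U{\left(W \right)} = \frac{488 + W}{88 + W}$ ($U{\left(W \right)} = \frac{W + 488}{W + 88} = \frac{488 + W}{88 + W}$)
$U{\left(291 \right)} + \left(284 + 137\right) \left(-57\right) = \frac{488 + 291}{88 + 291} + \left(284 + 137\right) \left(-57\right) = \frac{1}{379} \cdot 779 + 421 \left(-57\right) = \frac{1}{379} \cdot 779 - 23997 = \frac{779}{379} - 23997 = - \frac{9094084}{379}$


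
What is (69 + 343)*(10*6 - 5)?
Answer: 22660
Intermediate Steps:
(69 + 343)*(10*6 - 5) = 412*(60 - 5) = 412*55 = 22660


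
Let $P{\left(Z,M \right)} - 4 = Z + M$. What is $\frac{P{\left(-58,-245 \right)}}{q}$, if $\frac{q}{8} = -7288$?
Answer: $\frac{299}{58304} \approx 0.0051283$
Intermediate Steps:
$q = -58304$ ($q = 8 \left(-7288\right) = -58304$)
$P{\left(Z,M \right)} = 4 + M + Z$ ($P{\left(Z,M \right)} = 4 + \left(Z + M\right) = 4 + \left(M + Z\right) = 4 + M + Z$)
$\frac{P{\left(-58,-245 \right)}}{q} = \frac{4 - 245 - 58}{-58304} = \left(-299\right) \left(- \frac{1}{58304}\right) = \frac{299}{58304}$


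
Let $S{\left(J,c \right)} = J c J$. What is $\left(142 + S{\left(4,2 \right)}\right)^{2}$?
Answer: $30276$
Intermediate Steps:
$S{\left(J,c \right)} = c J^{2}$
$\left(142 + S{\left(4,2 \right)}\right)^{2} = \left(142 + 2 \cdot 4^{2}\right)^{2} = \left(142 + 2 \cdot 16\right)^{2} = \left(142 + 32\right)^{2} = 174^{2} = 30276$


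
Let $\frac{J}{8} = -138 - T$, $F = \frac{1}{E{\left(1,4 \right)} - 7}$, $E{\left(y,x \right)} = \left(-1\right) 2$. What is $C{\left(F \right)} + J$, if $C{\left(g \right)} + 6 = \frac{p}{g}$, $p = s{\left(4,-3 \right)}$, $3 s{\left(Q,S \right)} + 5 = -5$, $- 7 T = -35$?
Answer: $-1120$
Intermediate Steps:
$T = 5$ ($T = \left(- \frac{1}{7}\right) \left(-35\right) = 5$)
$s{\left(Q,S \right)} = - \frac{10}{3}$ ($s{\left(Q,S \right)} = - \frac{5}{3} + \frac{1}{3} \left(-5\right) = - \frac{5}{3} - \frac{5}{3} = - \frac{10}{3}$)
$E{\left(y,x \right)} = -2$
$p = - \frac{10}{3} \approx -3.3333$
$F = - \frac{1}{9}$ ($F = \frac{1}{-2 - 7} = \frac{1}{-9} = - \frac{1}{9} \approx -0.11111$)
$C{\left(g \right)} = -6 - \frac{10}{3 g}$
$J = -1144$ ($J = 8 \left(-138 - 5\right) = 8 \left(-143\right) = -1144$)
$C{\left(F \right)} + J = \left(-6 - \frac{10}{3 \left(- \frac{1}{9}\right)}\right) - 1144 = \left(-6 - -30\right) - 1144 = \left(-6 + 30\right) - 1144 = 24 - 1144 = -1120$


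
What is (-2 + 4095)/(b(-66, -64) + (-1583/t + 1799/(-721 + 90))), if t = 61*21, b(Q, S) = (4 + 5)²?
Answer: 3308416923/62169799 ≈ 53.216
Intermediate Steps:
b(Q, S) = 81 (b(Q, S) = 9² = 81)
t = 1281
(-2 + 4095)/(b(-66, -64) + (-1583/t + 1799/(-721 + 90))) = (-2 + 4095)/(81 + (-1583/1281 + 1799/(-721 + 90))) = 4093/(81 + (-1583*1/1281 + 1799/(-631))) = 4093/(81 + (-1583/1281 + 1799*(-1/631))) = 4093/(81 + (-1583/1281 - 1799/631)) = 4093/(81 - 3303392/808311) = 4093/(62169799/808311) = 4093*(808311/62169799) = 3308416923/62169799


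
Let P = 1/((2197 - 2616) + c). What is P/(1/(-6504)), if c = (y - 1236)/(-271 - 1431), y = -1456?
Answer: 5534904/355223 ≈ 15.581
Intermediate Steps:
c = 1346/851 (c = (-1456 - 1236)/(-271 - 1431) = -2692/(-1702) = -2692*(-1/1702) = 1346/851 ≈ 1.5817)
P = -851/355223 (P = 1/((2197 - 2616) + 1346/851) = 1/(-419 + 1346/851) = 1/(-355223/851) = -851/355223 ≈ -0.0023957)
P/(1/(-6504)) = -851/(355223*(1/(-6504))) = -851/(355223*(-1/6504)) = -851/355223*(-6504) = 5534904/355223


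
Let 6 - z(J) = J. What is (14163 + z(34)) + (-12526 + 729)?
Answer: 2338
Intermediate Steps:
z(J) = 6 - J
(14163 + z(34)) + (-12526 + 729) = (14163 + (6 - 1*34)) + (-12526 + 729) = (14163 + (6 - 34)) - 11797 = (14163 - 28) - 11797 = 14135 - 11797 = 2338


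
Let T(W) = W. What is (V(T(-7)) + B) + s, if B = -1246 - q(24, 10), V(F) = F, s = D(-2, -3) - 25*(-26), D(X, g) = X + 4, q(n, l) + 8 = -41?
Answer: -552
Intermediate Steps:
q(n, l) = -49 (q(n, l) = -8 - 41 = -49)
D(X, g) = 4 + X
s = 652 (s = (4 - 2) - 25*(-26) = 2 + 650 = 652)
B = -1197 (B = -1246 - 1*(-49) = -1246 + 49 = -1197)
(V(T(-7)) + B) + s = (-7 - 1197) + 652 = -1204 + 652 = -552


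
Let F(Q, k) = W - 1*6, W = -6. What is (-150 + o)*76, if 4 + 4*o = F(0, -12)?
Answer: -11704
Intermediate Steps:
F(Q, k) = -12 (F(Q, k) = -6 - 1*6 = -6 - 6 = -12)
o = -4 (o = -1 + (1/4)*(-12) = -1 - 3 = -4)
(-150 + o)*76 = (-150 - 4)*76 = -154*76 = -11704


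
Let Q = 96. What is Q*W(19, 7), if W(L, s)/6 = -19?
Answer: -10944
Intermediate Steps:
W(L, s) = -114 (W(L, s) = 6*(-19) = -114)
Q*W(19, 7) = 96*(-114) = -10944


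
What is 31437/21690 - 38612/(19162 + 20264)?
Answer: 22330049/47508330 ≈ 0.47002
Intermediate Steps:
31437/21690 - 38612/(19162 + 20264) = 31437*(1/21690) - 38612/39426 = 3493/2410 - 38612*1/39426 = 3493/2410 - 19306/19713 = 22330049/47508330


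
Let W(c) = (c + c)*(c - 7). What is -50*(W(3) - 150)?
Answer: 8700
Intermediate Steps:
W(c) = 2*c*(-7 + c) (W(c) = (2*c)*(-7 + c) = 2*c*(-7 + c))
-50*(W(3) - 150) = -50*(2*3*(-7 + 3) - 150) = -50*(2*3*(-4) - 150) = -50*(-24 - 150) = -50*(-174) = 8700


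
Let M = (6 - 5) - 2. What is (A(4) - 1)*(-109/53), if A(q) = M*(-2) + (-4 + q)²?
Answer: -109/53 ≈ -2.0566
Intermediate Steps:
M = -1 (M = 1 - 2 = -1)
A(q) = 2 + (-4 + q)² (A(q) = -1*(-2) + (-4 + q)² = 2 + (-4 + q)²)
(A(4) - 1)*(-109/53) = ((2 + (-4 + 4)²) - 1)*(-109/53) = ((2 + 0²) - 1)*(-109*1/53) = ((2 + 0) - 1)*(-109/53) = (2 - 1)*(-109/53) = 1*(-109/53) = -109/53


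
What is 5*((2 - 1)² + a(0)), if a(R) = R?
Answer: 5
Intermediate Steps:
5*((2 - 1)² + a(0)) = 5*((2 - 1)² + 0) = 5*(1² + 0) = 5*(1 + 0) = 5*1 = 5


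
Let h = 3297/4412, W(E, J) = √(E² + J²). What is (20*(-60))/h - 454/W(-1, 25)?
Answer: -1764800/1099 - 227*√626/313 ≈ -1624.0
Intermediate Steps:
h = 3297/4412 (h = 3297*(1/4412) = 3297/4412 ≈ 0.74728)
(20*(-60))/h - 454/W(-1, 25) = (20*(-60))/(3297/4412) - 454/√((-1)² + 25²) = -1200*4412/3297 - 454/√(1 + 625) = -1764800/1099 - 454*√626/626 = -1764800/1099 - 227*√626/313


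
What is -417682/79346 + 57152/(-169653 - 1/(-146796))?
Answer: -57050515149139/10185892150883 ≈ -5.6009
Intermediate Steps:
-417682/79346 + 57152/(-169653 - 1/(-146796)) = -417682*1/79346 + 57152/(-169653 - 1*(-1/146796)) = -2153/409 + 57152/(-169653 + 1/146796) = -2153/409 + 57152/(-24904381787/146796) = -2153/409 + 57152*(-146796/24904381787) = -2153/409 - 8389684992/24904381787 = -57050515149139/10185892150883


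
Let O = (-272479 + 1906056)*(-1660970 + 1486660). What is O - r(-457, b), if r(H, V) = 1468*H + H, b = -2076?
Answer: -284748135537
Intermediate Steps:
O = -284748806870 (O = 1633577*(-174310) = -284748806870)
r(H, V) = 1469*H
O - r(-457, b) = -284748806870 - 1469*(-457) = -284748806870 - 1*(-671333) = -284748806870 + 671333 = -284748135537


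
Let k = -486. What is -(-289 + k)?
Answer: 775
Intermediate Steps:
-(-289 + k) = -(-289 - 486) = -1*(-775) = 775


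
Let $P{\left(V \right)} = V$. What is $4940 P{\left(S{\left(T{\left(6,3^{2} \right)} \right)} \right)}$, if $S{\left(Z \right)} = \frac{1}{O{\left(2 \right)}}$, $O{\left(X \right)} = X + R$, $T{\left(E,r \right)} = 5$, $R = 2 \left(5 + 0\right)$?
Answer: $\frac{1235}{3} \approx 411.67$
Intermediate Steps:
$R = 10$ ($R = 2 \cdot 5 = 10$)
$O{\left(X \right)} = 10 + X$ ($O{\left(X \right)} = X + 10 = 10 + X$)
$S{\left(Z \right)} = \frac{1}{12}$ ($S{\left(Z \right)} = \frac{1}{10 + 2} = \frac{1}{12}$)
$4940 P{\left(S{\left(T{\left(6,3^{2} \right)} \right)} \right)} = 4940 \cdot \frac{1}{12} = \frac{1235}{3}$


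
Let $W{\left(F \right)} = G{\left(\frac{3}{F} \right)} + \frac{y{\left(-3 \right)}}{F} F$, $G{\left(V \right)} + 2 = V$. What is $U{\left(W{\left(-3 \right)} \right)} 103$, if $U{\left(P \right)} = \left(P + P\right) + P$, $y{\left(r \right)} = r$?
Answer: $-1854$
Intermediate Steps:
$G{\left(V \right)} = -2 + V$
$W{\left(F \right)} = -5 + \frac{3}{F}$ ($W{\left(F \right)} = \left(-2 + \frac{3}{F}\right) + - \frac{3}{F} F = \left(-2 + \frac{3}{F}\right) - 3 = -5 + \frac{3}{F}$)
$U{\left(P \right)} = 3 P$ ($U{\left(P \right)} = 2 P + P = 3 P$)
$U{\left(W{\left(-3 \right)} \right)} 103 = 3 \left(-5 + \frac{3}{-3}\right) 103 = 3 \left(-5 + 3 \left(- \frac{1}{3}\right)\right) 103 = 3 \left(-5 - 1\right) 103 = 3 \left(-6\right) 103 = \left(-18\right) 103 = -1854$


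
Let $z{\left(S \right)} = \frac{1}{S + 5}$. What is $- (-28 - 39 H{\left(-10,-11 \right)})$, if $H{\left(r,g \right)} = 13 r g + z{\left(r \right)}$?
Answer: $\frac{278951}{5} \approx 55790.0$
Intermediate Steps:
$z{\left(S \right)} = \frac{1}{5 + S}$
$H{\left(r,g \right)} = \frac{1}{5 + r} + 13 g r$ ($H{\left(r,g \right)} = 13 r g + \frac{1}{5 + r} = 13 g r + \frac{1}{5 + r} = \frac{1}{5 + r} + 13 g r$)
$- (-28 - 39 H{\left(-10,-11 \right)}) = - (-28 - 39 \frac{1 + 13 \left(-11\right) \left(-10\right) \left(5 - 10\right)}{5 - 10}) = - (-28 - 39 \frac{1 + 13 \left(-11\right) \left(-10\right) \left(-5\right)}{-5}) = - (-28 - 39 \left(- \frac{1 - 7150}{5}\right)) = - (-28 - 39 \left(\left(- \frac{1}{5}\right) \left(-7149\right)\right)) = - (-28 - \frac{278811}{5}) = \left(-1\right) \left(- \frac{278951}{5}\right) = \frac{278951}{5}$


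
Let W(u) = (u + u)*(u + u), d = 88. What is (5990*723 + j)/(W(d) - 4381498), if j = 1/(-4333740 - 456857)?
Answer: -20746973769689/20841597641634 ≈ -0.99546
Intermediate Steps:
j = -1/4790597 (j = 1/(-4790597) = -1/4790597 ≈ -2.0874e-7)
W(u) = 4*u² (W(u) = (2*u)*(2*u) = 4*u²)
(5990*723 + j)/(W(d) - 4381498) = (5990*723 - 1/4790597)/(4*88² - 4381498) = (4330770 - 1/4790597)/(4*7744 - 4381498) = 20746973769689/(4790597*(30976 - 4381498)) = (20746973769689/4790597)/(-4350522) = (20746973769689/4790597)*(-1/4350522) = -20746973769689/20841597641634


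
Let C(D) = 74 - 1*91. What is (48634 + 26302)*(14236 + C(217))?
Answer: 1065514984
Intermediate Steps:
C(D) = -17 (C(D) = 74 - 91 = -17)
(48634 + 26302)*(14236 + C(217)) = (48634 + 26302)*(14236 - 17) = 74936*14219 = 1065514984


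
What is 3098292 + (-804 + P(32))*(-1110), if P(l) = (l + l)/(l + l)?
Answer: 3989622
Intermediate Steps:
P(l) = 1 (P(l) = (2*l)/((2*l)) = (2*l)*(1/(2*l)) = 1)
3098292 + (-804 + P(32))*(-1110) = 3098292 + (-804 + 1)*(-1110) = 3098292 - 803*(-1110) = 3098292 + 891330 = 3989622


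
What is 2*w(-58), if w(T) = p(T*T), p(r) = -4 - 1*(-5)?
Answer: 2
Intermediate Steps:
p(r) = 1 (p(r) = -4 + 5 = 1)
w(T) = 1
2*w(-58) = 2*1 = 2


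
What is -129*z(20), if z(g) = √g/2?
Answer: -129*√5 ≈ -288.45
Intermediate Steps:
z(g) = √g/2
-129*z(20) = -129*√20/2 = -129*2*√5/2 = -129*√5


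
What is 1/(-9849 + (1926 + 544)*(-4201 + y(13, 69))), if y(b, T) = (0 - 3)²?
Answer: -1/10364089 ≈ -9.6487e-8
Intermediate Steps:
y(b, T) = 9 (y(b, T) = (-3)² = 9)
1/(-9849 + (1926 + 544)*(-4201 + y(13, 69))) = 1/(-9849 + (1926 + 544)*(-4201 + 9)) = 1/(-9849 + 2470*(-4192)) = 1/(-9849 - 10354240) = 1/(-10364089) = -1/10364089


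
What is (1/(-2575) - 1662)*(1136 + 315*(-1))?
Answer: -3513593471/2575 ≈ -1.3645e+6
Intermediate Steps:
(1/(-2575) - 1662)*(1136 + 315*(-1)) = (-1/2575 - 1662)*(1136 - 315) = -4279651/2575*821 = -3513593471/2575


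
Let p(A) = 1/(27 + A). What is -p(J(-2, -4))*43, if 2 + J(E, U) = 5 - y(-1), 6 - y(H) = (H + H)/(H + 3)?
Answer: -43/23 ≈ -1.8696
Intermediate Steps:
y(H) = 6 - 2*H/(3 + H) (y(H) = 6 - (H + H)/(H + 3) = 6 - 2*H/(3 + H))
J(E, U) = -4 (J(E, U) = -2 + (5 - 2*(9 + 2*(-1))/(3 - 1)) = -2 + (5 - 2*(9 - 2)/2) = -2 + (5 - 2*7/2) = -2 + (5 - 1*7) = -2 + (5 - 7) = -2 - 2 = -4)
-p(J(-2, -4))*43 = -1/(27 - 4)*43 = -1/23*43 = -43/23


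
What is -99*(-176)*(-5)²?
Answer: 435600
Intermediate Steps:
-99*(-176)*(-5)² = 17424*25 = 435600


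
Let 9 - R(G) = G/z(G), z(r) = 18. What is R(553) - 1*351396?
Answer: -6325519/18 ≈ -3.5142e+5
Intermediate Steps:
R(G) = 9 - G/18
R(553) - 1*351396 = (9 - 1/18*553) - 1*351396 = (9 - 553/18) - 351396 = -391/18 - 351396 = -6325519/18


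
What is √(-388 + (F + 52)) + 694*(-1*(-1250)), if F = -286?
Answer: 867500 + I*√622 ≈ 8.675e+5 + 24.94*I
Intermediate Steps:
√(-388 + (F + 52)) + 694*(-1*(-1250)) = √(-388 + (-286 + 52)) + 694*(-1*(-1250)) = √(-388 - 234) + 694*1250 = √(-622) + 867500 = I*√622 + 867500 = 867500 + I*√622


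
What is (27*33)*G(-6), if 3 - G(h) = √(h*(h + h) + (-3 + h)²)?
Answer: 2673 - 2673*√17 ≈ -8348.1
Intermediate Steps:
G(h) = 3 - √((-3 + h)² + 2*h²) (G(h) = 3 - √(h*(h + h) + (-3 + h)²) = 3 - √(h*(2*h) + (-3 + h)²) = 3 - √(2*h² + (-3 + h)²) = 3 - √((-3 + h)² + 2*h²))
(27*33)*G(-6) = (27*33)*(3 - √((-3 - 6)² + 2*(-6)²)) = 891*(3 - √((-9)² + 2*36)) = 891*(3 - √(81 + 72)) = 891*(3 - √153) = 891*(3 - 3*√17) = 2673 - 2673*√17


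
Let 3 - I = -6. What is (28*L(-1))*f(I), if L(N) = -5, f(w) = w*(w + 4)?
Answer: -16380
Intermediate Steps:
I = 9 (I = 3 - 1*(-6) = 3 + 6 = 9)
f(w) = w*(4 + w)
(28*L(-1))*f(I) = (28*(-5))*(9*(4 + 9)) = -1260*13 = -140*117 = -16380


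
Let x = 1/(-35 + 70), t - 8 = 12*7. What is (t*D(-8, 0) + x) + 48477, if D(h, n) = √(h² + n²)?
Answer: 1722456/35 ≈ 49213.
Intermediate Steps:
t = 92 (t = 8 + 12*7 = 8 + 84 = 92)
x = 1/35 ≈ 0.028571
(t*D(-8, 0) + x) + 48477 = (92*√((-8)² + 0²) + 1/35) + 48477 = (92*√(64 + 0) + 1/35) + 48477 = (92*√64 + 1/35) + 48477 = (92*8 + 1/35) + 48477 = (736 + 1/35) + 48477 = 25761/35 + 48477 = 1722456/35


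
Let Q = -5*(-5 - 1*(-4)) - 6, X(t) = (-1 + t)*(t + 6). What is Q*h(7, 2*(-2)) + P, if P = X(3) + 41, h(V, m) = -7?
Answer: 66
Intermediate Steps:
X(t) = (-1 + t)*(6 + t)
P = 59 (P = (-6 + 3² + 5*3) + 41 = (-6 + 9 + 15) + 41 = 18 + 41 = 59)
Q = -1 (Q = -5*(-5 + 4) - 6 = -5*(-1) - 6 = 5 - 6 = -1)
Q*h(7, 2*(-2)) + P = -1*(-7) + 59 = 7 + 59 = 66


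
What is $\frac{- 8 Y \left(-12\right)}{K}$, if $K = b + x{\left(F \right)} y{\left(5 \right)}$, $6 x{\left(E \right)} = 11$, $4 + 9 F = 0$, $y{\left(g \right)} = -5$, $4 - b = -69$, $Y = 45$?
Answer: $\frac{25920}{383} \approx 67.676$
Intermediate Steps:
$b = 73$ ($b = 4 - -69 = 4 + 69 = 73$)
$F = - \frac{4}{9}$ ($F = - \frac{4}{9} + \frac{1}{9} \cdot 0 = - \frac{4}{9} + 0 = - \frac{4}{9} \approx -0.44444$)
$x{\left(E \right)} = \frac{11}{6}$ ($x{\left(E \right)} = \frac{1}{6} \cdot 11 = \frac{11}{6}$)
$K = \frac{383}{6}$ ($K = 73 + \frac{11}{6} \left(-5\right) = 73 - \frac{55}{6} = \frac{383}{6} \approx 63.833$)
$\frac{- 8 Y \left(-12\right)}{K} = \frac{\left(-8\right) 45 \left(-12\right)}{\frac{383}{6}} = \left(-360\right) \left(-12\right) \frac{6}{383} = 4320 \cdot \frac{6}{383} = \frac{25920}{383}$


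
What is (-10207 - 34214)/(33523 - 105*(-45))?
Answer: -44421/38248 ≈ -1.1614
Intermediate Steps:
(-10207 - 34214)/(33523 - 105*(-45)) = -44421/(33523 + 4725) = -44421/38248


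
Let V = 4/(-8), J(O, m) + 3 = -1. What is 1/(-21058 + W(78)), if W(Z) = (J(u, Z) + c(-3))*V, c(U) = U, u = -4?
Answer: -2/42109 ≈ -4.7496e-5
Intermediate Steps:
J(O, m) = -4 (J(O, m) = -3 - 1 = -4)
V = -½ (V = 4*(-⅛) = -½ ≈ -0.50000)
W(Z) = 7/2 (W(Z) = (-4 - 3)*(-½) = -7*(-½) = 7/2)
1/(-21058 + W(78)) = 1/(-21058 + 7/2) = 1/(-42109/2) = -2/42109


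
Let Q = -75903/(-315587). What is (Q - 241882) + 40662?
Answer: -63502340237/315587 ≈ -2.0122e+5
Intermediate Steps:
Q = 75903/315587 (Q = -75903*(-1/315587) = 75903/315587 ≈ 0.24051)
(Q - 241882) + 40662 = (75903/315587 - 241882) + 40662 = -76334738831/315587 + 40662 = -63502340237/315587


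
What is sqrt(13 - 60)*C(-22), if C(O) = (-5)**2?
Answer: 25*I*sqrt(47) ≈ 171.39*I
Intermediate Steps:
C(O) = 25
sqrt(13 - 60)*C(-22) = sqrt(13 - 60)*25 = sqrt(-47)*25 = (I*sqrt(47))*25 = 25*I*sqrt(47)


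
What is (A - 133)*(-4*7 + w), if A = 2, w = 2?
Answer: 3406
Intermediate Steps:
(A - 133)*(-4*7 + w) = (2 - 133)*(-4*7 + 2) = -131*(-28 + 2) = -131*(-26) = 3406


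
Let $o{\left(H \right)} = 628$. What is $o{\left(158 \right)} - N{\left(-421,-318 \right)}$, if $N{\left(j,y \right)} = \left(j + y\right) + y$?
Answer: $1685$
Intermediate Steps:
$N{\left(j,y \right)} = j + 2 y$
$o{\left(158 \right)} - N{\left(-421,-318 \right)} = 628 - \left(-421 + 2 \left(-318\right)\right) = 628 - \left(-421 - 636\right) = 628 - -1057 = 628 + 1057 = 1685$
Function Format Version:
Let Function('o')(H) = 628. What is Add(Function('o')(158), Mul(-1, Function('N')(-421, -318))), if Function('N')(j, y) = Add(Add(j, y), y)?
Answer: 1685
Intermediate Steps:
Function('N')(j, y) = Add(j, Mul(2, y))
Add(Function('o')(158), Mul(-1, Function('N')(-421, -318))) = Add(628, Mul(-1, Add(-421, Mul(2, -318)))) = Add(628, Mul(-1, Add(-421, -636))) = Add(628, Mul(-1, -1057)) = Add(628, 1057) = 1685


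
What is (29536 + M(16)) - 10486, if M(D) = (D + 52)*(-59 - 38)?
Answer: 12454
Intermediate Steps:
M(D) = -5044 - 97*D (M(D) = (52 + D)*(-97) = -5044 - 97*D)
(29536 + M(16)) - 10486 = (29536 + (-5044 - 97*16)) - 10486 = (29536 + (-5044 - 1552)) - 10486 = (29536 - 6596) - 10486 = 22940 - 10486 = 12454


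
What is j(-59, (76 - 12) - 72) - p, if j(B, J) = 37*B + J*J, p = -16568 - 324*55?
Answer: 32269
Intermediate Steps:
p = -34388 (p = -16568 - 17820 = -34388)
j(B, J) = J² + 37*B (j(B, J) = 37*B + J² = J² + 37*B)
j(-59, (76 - 12) - 72) - p = (((76 - 12) - 72)² + 37*(-59)) - 1*(-34388) = ((64 - 72)² - 2183) + 34388 = ((-8)² - 2183) + 34388 = (64 - 2183) + 34388 = -2119 + 34388 = 32269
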